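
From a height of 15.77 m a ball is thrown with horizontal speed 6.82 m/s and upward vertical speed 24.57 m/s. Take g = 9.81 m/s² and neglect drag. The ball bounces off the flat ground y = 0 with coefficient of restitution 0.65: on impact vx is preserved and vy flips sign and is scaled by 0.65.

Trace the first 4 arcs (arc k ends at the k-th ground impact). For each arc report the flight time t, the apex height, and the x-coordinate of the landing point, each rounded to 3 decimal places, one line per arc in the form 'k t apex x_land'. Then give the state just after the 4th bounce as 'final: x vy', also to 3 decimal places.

Arc 1: start y=15.770, vy=24.570 → t=5.585, apex=46.539, x_land=38.089, impact vy=-30.217
  bounce: vy ← 0.65·30.217 = 19.641
Arc 2: start y=0.000, vy=19.641 → t=4.004, apex=19.663, x_land=65.398, impact vy=-19.641
  bounce: vy ← 0.65·19.641 = 12.767
Arc 3: start y=0.000, vy=12.767 → t=2.603, apex=8.307, x_land=83.150, impact vy=-12.767
  bounce: vy ← 0.65·12.767 = 8.298
Arc 4: start y=0.000, vy=8.298 → t=1.692, apex=3.510, x_land=94.688, impact vy=-8.298
  bounce: vy ← 0.65·8.298 = 5.394

1 5.585 46.539 38.089
2 4.004 19.663 65.398
3 2.603 8.307 83.150
4 1.692 3.510 94.688
final: 94.688 5.394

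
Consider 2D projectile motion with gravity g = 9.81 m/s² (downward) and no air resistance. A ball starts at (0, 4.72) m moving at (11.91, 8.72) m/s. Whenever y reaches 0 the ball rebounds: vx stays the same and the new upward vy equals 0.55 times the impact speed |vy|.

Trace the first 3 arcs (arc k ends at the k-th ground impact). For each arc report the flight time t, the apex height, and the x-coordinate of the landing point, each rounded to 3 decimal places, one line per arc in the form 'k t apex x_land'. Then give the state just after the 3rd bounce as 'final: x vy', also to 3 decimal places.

1 2.213 8.596 26.353
2 1.456 2.600 43.696
3 0.801 0.787 53.234
final: 53.234 2.161

Arc 1: start y=4.720, vy=8.720 → t=2.213, apex=8.596, x_land=26.353, impact vy=-12.986
  bounce: vy ← 0.55·12.986 = 7.142
Arc 2: start y=0.000, vy=7.142 → t=1.456, apex=2.600, x_land=43.696, impact vy=-7.142
  bounce: vy ← 0.55·7.142 = 3.928
Arc 3: start y=0.000, vy=3.928 → t=0.801, apex=0.787, x_land=53.234, impact vy=-3.928
  bounce: vy ← 0.55·3.928 = 2.161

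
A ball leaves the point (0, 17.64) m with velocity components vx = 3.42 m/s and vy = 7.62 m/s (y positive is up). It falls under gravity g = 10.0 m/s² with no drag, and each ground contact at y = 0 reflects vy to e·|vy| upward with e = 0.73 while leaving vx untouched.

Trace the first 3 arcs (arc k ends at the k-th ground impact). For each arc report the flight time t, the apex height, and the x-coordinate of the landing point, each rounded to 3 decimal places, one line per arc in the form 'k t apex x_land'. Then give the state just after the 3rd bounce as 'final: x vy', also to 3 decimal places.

Arc 1: start y=17.640, vy=7.620 → t=2.789, apex=20.543, x_land=9.538, impact vy=-20.270
  bounce: vy ← 0.73·20.270 = 14.797
Arc 2: start y=0.000, vy=14.797 → t=2.959, apex=10.947, x_land=19.659, impact vy=-14.797
  bounce: vy ← 0.73·14.797 = 10.802
Arc 3: start y=0.000, vy=10.802 → t=2.160, apex=5.834, x_land=27.048, impact vy=-10.802
  bounce: vy ← 0.73·10.802 = 7.885

1 2.789 20.543 9.538
2 2.959 10.947 19.659
3 2.160 5.834 27.048
final: 27.048 7.885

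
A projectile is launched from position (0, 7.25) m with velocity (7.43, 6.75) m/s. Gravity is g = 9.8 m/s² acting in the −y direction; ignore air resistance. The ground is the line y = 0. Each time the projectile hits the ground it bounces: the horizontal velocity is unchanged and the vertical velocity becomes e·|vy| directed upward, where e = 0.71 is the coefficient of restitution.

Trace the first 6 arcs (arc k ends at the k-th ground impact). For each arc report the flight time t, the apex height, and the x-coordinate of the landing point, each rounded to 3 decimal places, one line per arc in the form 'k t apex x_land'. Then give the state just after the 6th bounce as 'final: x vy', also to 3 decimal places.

Arc 1: start y=7.250, vy=6.750 → t=2.087, apex=9.575, x_land=15.504, impact vy=-13.699
  bounce: vy ← 0.71·13.699 = 9.726
Arc 2: start y=0.000, vy=9.726 → t=1.985, apex=4.827, x_land=30.252, impact vy=-9.726
  bounce: vy ← 0.71·9.726 = 6.906
Arc 3: start y=0.000, vy=6.906 → t=1.409, apex=2.433, x_land=40.723, impact vy=-6.906
  bounce: vy ← 0.71·6.906 = 4.903
Arc 4: start y=0.000, vy=4.903 → t=1.001, apex=1.227, x_land=48.158, impact vy=-4.903
  bounce: vy ← 0.71·4.903 = 3.481
Arc 5: start y=0.000, vy=3.481 → t=0.710, apex=0.618, x_land=53.436, impact vy=-3.481
  bounce: vy ← 0.71·3.481 = 2.472
Arc 6: start y=0.000, vy=2.472 → t=0.504, apex=0.312, x_land=57.184, impact vy=-2.472
  bounce: vy ← 0.71·2.472 = 1.755

1 2.087 9.575 15.504
2 1.985 4.827 30.252
3 1.409 2.433 40.723
4 1.001 1.227 48.158
5 0.710 0.618 53.436
6 0.504 0.312 57.184
final: 57.184 1.755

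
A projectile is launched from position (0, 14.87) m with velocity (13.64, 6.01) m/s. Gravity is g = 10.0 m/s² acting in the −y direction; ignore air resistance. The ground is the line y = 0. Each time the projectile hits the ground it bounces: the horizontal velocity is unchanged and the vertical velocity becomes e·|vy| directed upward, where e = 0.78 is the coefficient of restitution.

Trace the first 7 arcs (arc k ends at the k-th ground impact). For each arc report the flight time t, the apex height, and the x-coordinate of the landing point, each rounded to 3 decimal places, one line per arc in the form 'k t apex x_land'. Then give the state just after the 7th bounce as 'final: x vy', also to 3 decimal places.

Arc 1: start y=14.870, vy=6.010 → t=2.427, apex=16.676, x_land=33.108, impact vy=-18.263
  bounce: vy ← 0.78·18.263 = 14.245
Arc 2: start y=0.000, vy=14.245 → t=2.849, apex=10.146, x_land=71.967, impact vy=-14.245
  bounce: vy ← 0.78·14.245 = 11.111
Arc 3: start y=0.000, vy=11.111 → t=2.222, apex=6.173, x_land=102.278, impact vy=-11.111
  bounce: vy ← 0.78·11.111 = 8.667
Arc 4: start y=0.000, vy=8.667 → t=1.733, apex=3.755, x_land=125.920, impact vy=-8.667
  bounce: vy ← 0.78·8.667 = 6.760
Arc 5: start y=0.000, vy=6.760 → t=1.352, apex=2.285, x_land=144.361, impact vy=-6.760
  bounce: vy ← 0.78·6.760 = 5.273
Arc 6: start y=0.000, vy=5.273 → t=1.055, apex=1.390, x_land=158.745, impact vy=-5.273
  bounce: vy ← 0.78·5.273 = 4.113
Arc 7: start y=0.000, vy=4.113 → t=0.823, apex=0.846, x_land=169.965, impact vy=-4.113
  bounce: vy ← 0.78·4.113 = 3.208

1 2.427 16.676 33.108
2 2.849 10.146 71.967
3 2.222 6.173 102.278
4 1.733 3.755 125.920
5 1.352 2.285 144.361
6 1.055 1.390 158.745
7 0.823 0.846 169.965
final: 169.965 3.208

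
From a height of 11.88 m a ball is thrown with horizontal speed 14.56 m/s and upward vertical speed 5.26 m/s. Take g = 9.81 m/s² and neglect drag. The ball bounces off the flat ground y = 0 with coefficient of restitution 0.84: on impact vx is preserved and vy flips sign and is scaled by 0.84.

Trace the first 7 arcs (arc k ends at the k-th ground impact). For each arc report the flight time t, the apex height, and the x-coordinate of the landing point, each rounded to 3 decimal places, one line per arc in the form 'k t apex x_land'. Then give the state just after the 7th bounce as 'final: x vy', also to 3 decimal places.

Arc 1: start y=11.880, vy=5.260 → t=2.182, apex=13.290, x_land=31.774, impact vy=-16.148
  bounce: vy ← 0.84·16.148 = 13.564
Arc 2: start y=0.000, vy=13.564 → t=2.765, apex=9.378, x_land=72.037, impact vy=-13.564
  bounce: vy ← 0.84·13.564 = 11.394
Arc 3: start y=0.000, vy=11.394 → t=2.323, apex=6.617, x_land=105.859, impact vy=-11.394
  bounce: vy ← 0.84·11.394 = 9.571
Arc 4: start y=0.000, vy=9.571 → t=1.951, apex=4.669, x_land=134.269, impact vy=-9.571
  bounce: vy ← 0.84·9.571 = 8.040
Arc 5: start y=0.000, vy=8.040 → t=1.639, apex=3.294, x_land=158.134, impact vy=-8.040
  bounce: vy ← 0.84·8.040 = 6.753
Arc 6: start y=0.000, vy=6.753 → t=1.377, apex=2.324, x_land=178.180, impact vy=-6.753
  bounce: vy ← 0.84·6.753 = 5.673
Arc 7: start y=0.000, vy=5.673 → t=1.157, apex=1.640, x_land=195.019, impact vy=-5.673
  bounce: vy ← 0.84·5.673 = 4.765

1 2.182 13.290 31.774
2 2.765 9.378 72.037
3 2.323 6.617 105.859
4 1.951 4.669 134.269
5 1.639 3.294 158.134
6 1.377 2.324 178.180
7 1.157 1.640 195.019
final: 195.019 4.765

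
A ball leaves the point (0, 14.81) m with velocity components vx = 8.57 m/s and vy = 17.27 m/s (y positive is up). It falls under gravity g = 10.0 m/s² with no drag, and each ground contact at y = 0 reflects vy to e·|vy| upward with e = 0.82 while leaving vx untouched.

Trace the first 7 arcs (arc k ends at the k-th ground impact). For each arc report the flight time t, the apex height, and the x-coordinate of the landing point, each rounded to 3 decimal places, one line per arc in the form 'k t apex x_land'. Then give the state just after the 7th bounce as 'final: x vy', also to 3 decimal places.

1 4.165 29.723 35.695
2 3.999 19.986 69.963
3 3.279 13.438 98.062
4 2.689 9.036 121.104
5 2.205 6.076 139.998
6 1.808 4.085 155.491
7 1.482 2.747 168.195
final: 168.195 6.078

Arc 1: start y=14.810, vy=17.270 → t=4.165, apex=29.723, x_land=35.695, impact vy=-24.381
  bounce: vy ← 0.82·24.381 = 19.993
Arc 2: start y=0.000, vy=19.993 → t=3.999, apex=19.986, x_land=69.963, impact vy=-19.993
  bounce: vy ← 0.82·19.993 = 16.394
Arc 3: start y=0.000, vy=16.394 → t=3.279, apex=13.438, x_land=98.062, impact vy=-16.394
  bounce: vy ← 0.82·16.394 = 13.443
Arc 4: start y=0.000, vy=13.443 → t=2.689, apex=9.036, x_land=121.104, impact vy=-13.443
  bounce: vy ← 0.82·13.443 = 11.023
Arc 5: start y=0.000, vy=11.023 → t=2.205, apex=6.076, x_land=139.998, impact vy=-11.023
  bounce: vy ← 0.82·11.023 = 9.039
Arc 6: start y=0.000, vy=9.039 → t=1.808, apex=4.085, x_land=155.491, impact vy=-9.039
  bounce: vy ← 0.82·9.039 = 7.412
Arc 7: start y=0.000, vy=7.412 → t=1.482, apex=2.747, x_land=168.195, impact vy=-7.412
  bounce: vy ← 0.82·7.412 = 6.078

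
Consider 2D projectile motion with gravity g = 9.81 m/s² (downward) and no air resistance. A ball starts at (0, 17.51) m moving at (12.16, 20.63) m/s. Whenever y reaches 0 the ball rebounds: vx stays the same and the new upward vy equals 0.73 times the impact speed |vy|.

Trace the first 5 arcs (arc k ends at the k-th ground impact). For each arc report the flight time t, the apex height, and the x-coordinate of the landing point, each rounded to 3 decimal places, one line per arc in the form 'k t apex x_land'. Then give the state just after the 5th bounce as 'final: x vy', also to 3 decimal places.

1 4.930 39.202 59.949
2 4.128 20.891 110.139
3 3.013 11.133 146.778
4 2.200 5.933 173.525
5 1.606 3.161 193.050
final: 193.050 5.749

Arc 1: start y=17.510, vy=20.630 → t=4.930, apex=39.202, x_land=59.949, impact vy=-27.733
  bounce: vy ← 0.73·27.733 = 20.245
Arc 2: start y=0.000, vy=20.245 → t=4.128, apex=20.891, x_land=110.139, impact vy=-20.245
  bounce: vy ← 0.73·20.245 = 14.779
Arc 3: start y=0.000, vy=14.779 → t=3.013, apex=11.133, x_land=146.778, impact vy=-14.779
  bounce: vy ← 0.73·14.779 = 10.789
Arc 4: start y=0.000, vy=10.789 → t=2.200, apex=5.933, x_land=173.525, impact vy=-10.789
  bounce: vy ← 0.73·10.789 = 7.876
Arc 5: start y=0.000, vy=7.876 → t=1.606, apex=3.161, x_land=193.050, impact vy=-7.876
  bounce: vy ← 0.73·7.876 = 5.749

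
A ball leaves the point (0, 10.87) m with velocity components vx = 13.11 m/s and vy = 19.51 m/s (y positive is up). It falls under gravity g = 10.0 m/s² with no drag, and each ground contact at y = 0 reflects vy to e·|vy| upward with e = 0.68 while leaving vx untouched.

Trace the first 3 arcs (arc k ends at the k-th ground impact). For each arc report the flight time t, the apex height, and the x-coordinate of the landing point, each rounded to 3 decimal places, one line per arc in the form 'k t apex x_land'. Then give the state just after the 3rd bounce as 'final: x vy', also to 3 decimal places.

Arc 1: start y=10.870, vy=19.510 → t=4.396, apex=29.902, x_land=57.638, impact vy=-24.455
  bounce: vy ← 0.68·24.455 = 16.629
Arc 2: start y=0.000, vy=16.629 → t=3.326, apex=13.827, x_land=101.240, impact vy=-16.629
  bounce: vy ← 0.68·16.629 = 11.308
Arc 3: start y=0.000, vy=11.308 → t=2.262, apex=6.393, x_land=130.889, impact vy=-11.308
  bounce: vy ← 0.68·11.308 = 7.689

1 4.396 29.902 57.638
2 3.326 13.827 101.240
3 2.262 6.393 130.889
final: 130.889 7.689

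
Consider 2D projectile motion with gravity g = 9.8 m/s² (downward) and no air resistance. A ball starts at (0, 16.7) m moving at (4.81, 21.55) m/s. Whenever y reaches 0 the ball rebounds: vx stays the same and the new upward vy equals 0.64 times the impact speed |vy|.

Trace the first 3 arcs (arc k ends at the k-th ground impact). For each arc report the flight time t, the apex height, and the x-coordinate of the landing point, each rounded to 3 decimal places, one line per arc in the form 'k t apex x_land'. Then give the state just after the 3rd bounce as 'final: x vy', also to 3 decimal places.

1 5.070 40.394 24.387
2 3.675 16.545 42.065
3 2.352 6.777 53.378
final: 53.378 7.376

Arc 1: start y=16.700, vy=21.550 → t=5.070, apex=40.394, x_land=24.387, impact vy=-28.138
  bounce: vy ← 0.64·28.138 = 18.008
Arc 2: start y=0.000, vy=18.008 → t=3.675, apex=16.545, x_land=42.065, impact vy=-18.008
  bounce: vy ← 0.64·18.008 = 11.525
Arc 3: start y=0.000, vy=11.525 → t=2.352, apex=6.777, x_land=53.378, impact vy=-11.525
  bounce: vy ← 0.64·11.525 = 7.376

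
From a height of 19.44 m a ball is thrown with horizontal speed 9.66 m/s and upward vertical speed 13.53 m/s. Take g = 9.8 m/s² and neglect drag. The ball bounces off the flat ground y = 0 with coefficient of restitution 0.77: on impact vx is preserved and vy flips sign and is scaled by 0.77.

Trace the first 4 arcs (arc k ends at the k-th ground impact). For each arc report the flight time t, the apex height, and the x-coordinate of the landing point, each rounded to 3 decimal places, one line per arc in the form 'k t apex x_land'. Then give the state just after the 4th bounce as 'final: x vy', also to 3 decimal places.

1 3.804 28.780 36.748
2 3.732 17.064 72.801
3 2.874 10.117 100.562
4 2.213 5.998 121.938
final: 121.938 8.349

Arc 1: start y=19.440, vy=13.530 → t=3.804, apex=28.780, x_land=36.748, impact vy=-23.750
  bounce: vy ← 0.77·23.750 = 18.288
Arc 2: start y=0.000, vy=18.288 → t=3.732, apex=17.064, x_land=72.801, impact vy=-18.288
  bounce: vy ← 0.77·18.288 = 14.082
Arc 3: start y=0.000, vy=14.082 → t=2.874, apex=10.117, x_land=100.562, impact vy=-14.082
  bounce: vy ← 0.77·14.082 = 10.843
Arc 4: start y=0.000, vy=10.843 → t=2.213, apex=5.998, x_land=121.938, impact vy=-10.843
  bounce: vy ← 0.77·10.843 = 8.349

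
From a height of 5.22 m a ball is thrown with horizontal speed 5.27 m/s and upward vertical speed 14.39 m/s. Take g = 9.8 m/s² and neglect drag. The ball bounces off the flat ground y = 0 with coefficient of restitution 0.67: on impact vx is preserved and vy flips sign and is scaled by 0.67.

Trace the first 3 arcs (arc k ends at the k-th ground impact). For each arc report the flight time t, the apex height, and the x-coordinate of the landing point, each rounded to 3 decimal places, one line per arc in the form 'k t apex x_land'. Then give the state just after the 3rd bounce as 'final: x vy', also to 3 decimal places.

Arc 1: start y=5.220, vy=14.390 → t=3.263, apex=15.785, x_land=17.197, impact vy=-17.589
  bounce: vy ← 0.67·17.589 = 11.785
Arc 2: start y=0.000, vy=11.785 → t=2.405, apex=7.086, x_land=29.872, impact vy=-11.785
  bounce: vy ← 0.67·11.785 = 7.896
Arc 3: start y=0.000, vy=7.896 → t=1.611, apex=3.181, x_land=38.364, impact vy=-7.896
  bounce: vy ← 0.67·7.896 = 5.290

1 3.263 15.785 17.197
2 2.405 7.086 29.872
3 1.611 3.181 38.364
final: 38.364 5.290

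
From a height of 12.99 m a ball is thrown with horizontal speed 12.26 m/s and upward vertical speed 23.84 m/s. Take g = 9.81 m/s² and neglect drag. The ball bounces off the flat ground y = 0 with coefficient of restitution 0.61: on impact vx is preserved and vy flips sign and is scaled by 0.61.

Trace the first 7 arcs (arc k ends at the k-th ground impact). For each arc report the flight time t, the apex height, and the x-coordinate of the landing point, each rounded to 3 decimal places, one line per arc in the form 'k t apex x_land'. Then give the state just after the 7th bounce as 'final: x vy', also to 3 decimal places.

1 5.355 41.958 65.651
2 3.568 15.612 109.397
3 2.177 5.809 136.082
4 1.328 2.162 152.360
5 0.810 0.804 162.289
6 0.494 0.299 168.346
7 0.301 0.111 172.041
final: 172.041 0.902

Arc 1: start y=12.990, vy=23.840 → t=5.355, apex=41.958, x_land=65.651, impact vy=-28.692
  bounce: vy ← 0.61·28.692 = 17.502
Arc 2: start y=0.000, vy=17.502 → t=3.568, apex=15.612, x_land=109.397, impact vy=-17.502
  bounce: vy ← 0.61·17.502 = 10.676
Arc 3: start y=0.000, vy=10.676 → t=2.177, apex=5.809, x_land=136.082, impact vy=-10.676
  bounce: vy ← 0.61·10.676 = 6.512
Arc 4: start y=0.000, vy=6.512 → t=1.328, apex=2.162, x_land=152.360, impact vy=-6.512
  bounce: vy ← 0.61·6.512 = 3.973
Arc 5: start y=0.000, vy=3.973 → t=0.810, apex=0.804, x_land=162.289, impact vy=-3.973
  bounce: vy ← 0.61·3.973 = 2.423
Arc 6: start y=0.000, vy=2.423 → t=0.494, apex=0.299, x_land=168.346, impact vy=-2.423
  bounce: vy ← 0.61·2.423 = 1.478
Arc 7: start y=0.000, vy=1.478 → t=0.301, apex=0.111, x_land=172.041, impact vy=-1.478
  bounce: vy ← 0.61·1.478 = 0.902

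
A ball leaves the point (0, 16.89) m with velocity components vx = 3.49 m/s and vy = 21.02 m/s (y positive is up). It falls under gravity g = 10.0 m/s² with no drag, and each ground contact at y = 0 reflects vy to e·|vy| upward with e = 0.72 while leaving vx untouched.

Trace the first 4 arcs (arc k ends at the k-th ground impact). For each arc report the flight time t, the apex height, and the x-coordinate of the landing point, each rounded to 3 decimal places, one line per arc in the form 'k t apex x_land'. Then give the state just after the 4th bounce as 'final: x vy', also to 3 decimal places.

1 4.894 38.982 17.081
2 4.021 20.208 31.113
3 2.895 10.476 41.217
4 2.084 5.431 48.491
final: 48.491 7.504

Arc 1: start y=16.890, vy=21.020 → t=4.894, apex=38.982, x_land=17.081, impact vy=-27.922
  bounce: vy ← 0.72·27.922 = 20.104
Arc 2: start y=0.000, vy=20.104 → t=4.021, apex=20.208, x_land=31.113, impact vy=-20.104
  bounce: vy ← 0.72·20.104 = 14.475
Arc 3: start y=0.000, vy=14.475 → t=2.895, apex=10.476, x_land=41.217, impact vy=-14.475
  bounce: vy ← 0.72·14.475 = 10.422
Arc 4: start y=0.000, vy=10.422 → t=2.084, apex=5.431, x_land=48.491, impact vy=-10.422
  bounce: vy ← 0.72·10.422 = 7.504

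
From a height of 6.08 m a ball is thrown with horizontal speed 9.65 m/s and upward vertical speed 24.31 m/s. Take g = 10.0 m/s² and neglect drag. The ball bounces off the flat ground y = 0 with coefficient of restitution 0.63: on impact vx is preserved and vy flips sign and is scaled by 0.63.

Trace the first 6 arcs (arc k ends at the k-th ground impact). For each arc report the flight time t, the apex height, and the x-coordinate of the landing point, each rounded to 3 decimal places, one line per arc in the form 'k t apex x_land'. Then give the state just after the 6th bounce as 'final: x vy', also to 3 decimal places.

1 5.100 35.629 49.219
2 3.363 14.141 81.676
3 2.119 5.613 102.125
4 1.335 2.228 115.007
5 0.841 0.884 123.123
6 0.530 0.351 128.236
final: 128.236 1.669

Arc 1: start y=6.080, vy=24.310 → t=5.100, apex=35.629, x_land=49.219, impact vy=-26.694
  bounce: vy ← 0.63·26.694 = 16.817
Arc 2: start y=0.000, vy=16.817 → t=3.363, apex=14.141, x_land=81.676, impact vy=-16.817
  bounce: vy ← 0.63·16.817 = 10.595
Arc 3: start y=0.000, vy=10.595 → t=2.119, apex=5.613, x_land=102.125, impact vy=-10.595
  bounce: vy ← 0.63·10.595 = 6.675
Arc 4: start y=0.000, vy=6.675 → t=1.335, apex=2.228, x_land=115.007, impact vy=-6.675
  bounce: vy ← 0.63·6.675 = 4.205
Arc 5: start y=0.000, vy=4.205 → t=0.841, apex=0.884, x_land=123.123, impact vy=-4.205
  bounce: vy ← 0.63·4.205 = 2.649
Arc 6: start y=0.000, vy=2.649 → t=0.530, apex=0.351, x_land=128.236, impact vy=-2.649
  bounce: vy ← 0.63·2.649 = 1.669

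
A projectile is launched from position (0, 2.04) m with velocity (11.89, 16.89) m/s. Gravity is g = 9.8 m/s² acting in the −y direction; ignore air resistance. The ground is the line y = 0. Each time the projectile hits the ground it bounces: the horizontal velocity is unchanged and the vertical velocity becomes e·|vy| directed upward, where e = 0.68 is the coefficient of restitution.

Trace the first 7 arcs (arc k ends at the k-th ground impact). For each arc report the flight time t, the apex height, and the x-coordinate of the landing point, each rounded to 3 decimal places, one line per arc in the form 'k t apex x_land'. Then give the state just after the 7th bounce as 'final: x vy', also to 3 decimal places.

Arc 1: start y=2.040, vy=16.890 → t=3.564, apex=16.595, x_land=42.373, impact vy=-18.035
  bounce: vy ← 0.68·18.035 = 12.264
Arc 2: start y=0.000, vy=12.264 → t=2.503, apex=7.673, x_land=72.131, impact vy=-12.264
  bounce: vy ← 0.68·12.264 = 8.339
Arc 3: start y=0.000, vy=8.339 → t=1.702, apex=3.548, x_land=92.367, impact vy=-8.339
  bounce: vy ← 0.68·8.339 = 5.671
Arc 4: start y=0.000, vy=5.671 → t=1.157, apex=1.641, x_land=106.127, impact vy=-5.671
  bounce: vy ← 0.68·5.671 = 3.856
Arc 5: start y=0.000, vy=3.856 → t=0.787, apex=0.759, x_land=115.484, impact vy=-3.856
  bounce: vy ← 0.68·3.856 = 2.622
Arc 6: start y=0.000, vy=2.622 → t=0.535, apex=0.351, x_land=121.847, impact vy=-2.622
  bounce: vy ← 0.68·2.622 = 1.783
Arc 7: start y=0.000, vy=1.783 → t=0.364, apex=0.162, x_land=126.174, impact vy=-1.783
  bounce: vy ← 0.68·1.783 = 1.212

1 3.564 16.595 42.373
2 2.503 7.673 72.131
3 1.702 3.548 92.367
4 1.157 1.641 106.127
5 0.787 0.759 115.484
6 0.535 0.351 121.847
7 0.364 0.162 126.174
final: 126.174 1.212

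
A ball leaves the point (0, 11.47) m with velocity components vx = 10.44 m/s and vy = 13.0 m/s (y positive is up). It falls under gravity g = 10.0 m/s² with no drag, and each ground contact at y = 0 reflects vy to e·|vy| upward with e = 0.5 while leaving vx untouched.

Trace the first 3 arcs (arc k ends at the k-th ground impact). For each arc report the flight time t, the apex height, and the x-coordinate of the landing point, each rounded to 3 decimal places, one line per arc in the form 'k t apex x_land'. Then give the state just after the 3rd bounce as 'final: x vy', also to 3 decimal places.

Arc 1: start y=11.470, vy=13.000 → t=3.296, apex=19.920, x_land=34.410, impact vy=-19.960
  bounce: vy ← 0.5·19.960 = 9.980
Arc 2: start y=0.000, vy=9.980 → t=1.996, apex=4.980, x_land=55.248, impact vy=-9.980
  bounce: vy ← 0.5·9.980 = 4.990
Arc 3: start y=0.000, vy=4.990 → t=0.998, apex=1.245, x_land=65.667, impact vy=-4.990
  bounce: vy ← 0.5·4.990 = 2.495

1 3.296 19.920 34.410
2 1.996 4.980 55.248
3 0.998 1.245 65.667
final: 65.667 2.495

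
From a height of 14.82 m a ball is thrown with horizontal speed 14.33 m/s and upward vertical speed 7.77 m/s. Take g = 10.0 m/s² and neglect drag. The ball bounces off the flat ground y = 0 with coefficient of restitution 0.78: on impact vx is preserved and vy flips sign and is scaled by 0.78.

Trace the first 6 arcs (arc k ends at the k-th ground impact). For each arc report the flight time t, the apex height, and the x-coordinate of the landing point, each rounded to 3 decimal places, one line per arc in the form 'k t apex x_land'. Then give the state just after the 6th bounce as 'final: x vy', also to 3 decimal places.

Arc 1: start y=14.820, vy=7.770 → t=2.666, apex=17.839, x_land=38.202, impact vy=-18.888
  bounce: vy ← 0.78·18.888 = 14.733
Arc 2: start y=0.000, vy=14.733 → t=2.947, apex=10.853, x_land=80.426, impact vy=-14.733
  bounce: vy ← 0.78·14.733 = 11.492
Arc 3: start y=0.000, vy=11.492 → t=2.298, apex=6.603, x_land=113.362, impact vy=-11.492
  bounce: vy ← 0.78·11.492 = 8.964
Arc 4: start y=0.000, vy=8.964 → t=1.793, apex=4.017, x_land=139.051, impact vy=-8.964
  bounce: vy ← 0.78·8.964 = 6.992
Arc 5: start y=0.000, vy=6.992 → t=1.398, apex=2.444, x_land=159.089, impact vy=-6.992
  bounce: vy ← 0.78·6.992 = 5.453
Arc 6: start y=0.000, vy=5.453 → t=1.091, apex=1.487, x_land=174.718, impact vy=-5.453
  bounce: vy ← 0.78·5.453 = 4.254

1 2.666 17.839 38.202
2 2.947 10.853 80.426
3 2.298 6.603 113.362
4 1.793 4.017 139.051
5 1.398 2.444 159.089
6 1.091 1.487 174.718
final: 174.718 4.254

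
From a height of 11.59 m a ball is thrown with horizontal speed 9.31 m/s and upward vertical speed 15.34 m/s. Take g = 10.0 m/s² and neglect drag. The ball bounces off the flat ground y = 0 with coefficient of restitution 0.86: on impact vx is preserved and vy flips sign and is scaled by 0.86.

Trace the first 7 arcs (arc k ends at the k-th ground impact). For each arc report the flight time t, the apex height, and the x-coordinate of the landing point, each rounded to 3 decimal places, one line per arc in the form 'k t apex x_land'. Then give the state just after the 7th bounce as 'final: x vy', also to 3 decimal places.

Arc 1: start y=11.590, vy=15.340 → t=3.695, apex=23.356, x_land=34.403, impact vy=-21.613
  bounce: vy ← 0.86·21.613 = 18.587
Arc 2: start y=0.000, vy=18.587 → t=3.717, apex=17.274, x_land=69.012, impact vy=-18.587
  bounce: vy ← 0.86·18.587 = 15.985
Arc 3: start y=0.000, vy=15.985 → t=3.197, apex=12.776, x_land=98.776, impact vy=-15.985
  bounce: vy ← 0.86·15.985 = 13.747
Arc 4: start y=0.000, vy=13.747 → t=2.749, apex=9.449, x_land=124.373, impact vy=-13.747
  bounce: vy ← 0.86·13.747 = 11.822
Arc 5: start y=0.000, vy=11.822 → t=2.364, apex=6.988, x_land=146.386, impact vy=-11.822
  bounce: vy ← 0.86·11.822 = 10.167
Arc 6: start y=0.000, vy=10.167 → t=2.033, apex=5.169, x_land=165.318, impact vy=-10.167
  bounce: vy ← 0.86·10.167 = 8.744
Arc 7: start y=0.000, vy=8.744 → t=1.749, apex=3.823, x_land=181.599, impact vy=-8.744
  bounce: vy ← 0.86·8.744 = 7.520

1 3.695 23.356 34.403
2 3.717 17.274 69.012
3 3.197 12.776 98.776
4 2.749 9.449 124.373
5 2.364 6.988 146.386
6 2.033 5.169 165.318
7 1.749 3.823 181.599
final: 181.599 7.520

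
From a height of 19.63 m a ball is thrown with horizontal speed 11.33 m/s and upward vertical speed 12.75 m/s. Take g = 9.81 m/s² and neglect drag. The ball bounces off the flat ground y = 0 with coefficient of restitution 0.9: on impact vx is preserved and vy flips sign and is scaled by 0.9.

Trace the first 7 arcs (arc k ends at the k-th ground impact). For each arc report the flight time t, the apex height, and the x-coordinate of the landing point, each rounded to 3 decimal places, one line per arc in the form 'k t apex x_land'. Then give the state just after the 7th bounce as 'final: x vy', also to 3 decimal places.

Arc 1: start y=19.630, vy=12.750 → t=3.685, apex=27.916, x_land=41.755, impact vy=-23.403
  bounce: vy ← 0.9·23.403 = 21.063
Arc 2: start y=0.000, vy=21.063 → t=4.294, apex=22.612, x_land=90.407, impact vy=-21.063
  bounce: vy ← 0.9·21.063 = 18.956
Arc 3: start y=0.000, vy=18.956 → t=3.865, apex=18.315, x_land=134.195, impact vy=-18.956
  bounce: vy ← 0.9·18.956 = 17.061
Arc 4: start y=0.000, vy=17.061 → t=3.478, apex=14.835, x_land=173.603, impact vy=-17.061
  bounce: vy ← 0.9·17.061 = 15.355
Arc 5: start y=0.000, vy=15.355 → t=3.130, apex=12.017, x_land=209.071, impact vy=-15.355
  bounce: vy ← 0.9·15.355 = 13.819
Arc 6: start y=0.000, vy=13.819 → t=2.817, apex=9.734, x_land=240.992, impact vy=-13.819
  bounce: vy ← 0.9·13.819 = 12.437
Arc 7: start y=0.000, vy=12.437 → t=2.536, apex=7.884, x_land=269.721, impact vy=-12.437
  bounce: vy ← 0.9·12.437 = 11.194

1 3.685 27.916 41.755
2 4.294 22.612 90.407
3 3.865 18.315 134.195
4 3.478 14.835 173.603
5 3.130 12.017 209.071
6 2.817 9.734 240.992
7 2.536 7.884 269.721
final: 269.721 11.194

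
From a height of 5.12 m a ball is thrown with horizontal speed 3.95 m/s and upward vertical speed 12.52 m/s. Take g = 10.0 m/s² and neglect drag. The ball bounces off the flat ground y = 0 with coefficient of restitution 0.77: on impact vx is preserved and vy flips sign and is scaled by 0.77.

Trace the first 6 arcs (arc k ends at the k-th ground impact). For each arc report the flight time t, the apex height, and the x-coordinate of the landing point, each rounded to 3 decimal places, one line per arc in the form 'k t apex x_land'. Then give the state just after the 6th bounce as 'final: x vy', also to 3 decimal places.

1 2.862 12.958 11.304
2 2.479 7.683 21.097
3 1.909 4.555 28.637
4 1.470 2.701 34.443
5 1.132 1.601 38.913
6 0.871 0.949 42.356
final: 42.356 3.355

Arc 1: start y=5.120, vy=12.520 → t=2.862, apex=12.958, x_land=11.304, impact vy=-16.098
  bounce: vy ← 0.77·16.098 = 12.396
Arc 2: start y=0.000, vy=12.396 → t=2.479, apex=7.683, x_land=21.097, impact vy=-12.396
  bounce: vy ← 0.77·12.396 = 9.545
Arc 3: start y=0.000, vy=9.545 → t=1.909, apex=4.555, x_land=28.637, impact vy=-9.545
  bounce: vy ← 0.77·9.545 = 7.349
Arc 4: start y=0.000, vy=7.349 → t=1.470, apex=2.701, x_land=34.443, impact vy=-7.349
  bounce: vy ← 0.77·7.349 = 5.659
Arc 5: start y=0.000, vy=5.659 → t=1.132, apex=1.601, x_land=38.913, impact vy=-5.659
  bounce: vy ← 0.77·5.659 = 4.357
Arc 6: start y=0.000, vy=4.357 → t=0.871, apex=0.949, x_land=42.356, impact vy=-4.357
  bounce: vy ← 0.77·4.357 = 3.355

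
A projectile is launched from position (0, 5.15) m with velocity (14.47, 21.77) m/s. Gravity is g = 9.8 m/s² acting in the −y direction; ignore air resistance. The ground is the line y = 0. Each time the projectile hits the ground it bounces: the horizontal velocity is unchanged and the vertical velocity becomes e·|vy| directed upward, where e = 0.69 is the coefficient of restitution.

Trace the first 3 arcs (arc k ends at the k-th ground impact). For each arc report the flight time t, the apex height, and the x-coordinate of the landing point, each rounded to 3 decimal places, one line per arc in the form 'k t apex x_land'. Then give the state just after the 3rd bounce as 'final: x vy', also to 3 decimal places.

1 4.668 29.330 67.546
2 3.376 13.964 116.401
3 2.330 6.648 150.111
final: 150.111 7.876

Arc 1: start y=5.150, vy=21.770 → t=4.668, apex=29.330, x_land=67.546, impact vy=-23.977
  bounce: vy ← 0.69·23.977 = 16.544
Arc 2: start y=0.000, vy=16.544 → t=3.376, apex=13.964, x_land=116.401, impact vy=-16.544
  bounce: vy ← 0.69·16.544 = 11.415
Arc 3: start y=0.000, vy=11.415 → t=2.330, apex=6.648, x_land=150.111, impact vy=-11.415
  bounce: vy ← 0.69·11.415 = 7.876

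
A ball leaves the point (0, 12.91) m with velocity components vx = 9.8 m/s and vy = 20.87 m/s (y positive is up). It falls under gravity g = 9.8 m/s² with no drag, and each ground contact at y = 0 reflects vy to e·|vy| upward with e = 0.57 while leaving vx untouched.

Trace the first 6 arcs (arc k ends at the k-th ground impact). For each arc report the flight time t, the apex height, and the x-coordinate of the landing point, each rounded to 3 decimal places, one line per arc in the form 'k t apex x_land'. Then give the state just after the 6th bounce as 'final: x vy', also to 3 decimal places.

Arc 1: start y=12.910, vy=20.870 → t=4.807, apex=35.132, x_land=47.111, impact vy=-26.241
  bounce: vy ← 0.57·26.241 = 14.957
Arc 2: start y=0.000, vy=14.957 → t=3.053, apex=11.414, x_land=77.026, impact vy=-14.957
  bounce: vy ← 0.57·14.957 = 8.526
Arc 3: start y=0.000, vy=8.526 → t=1.740, apex=3.709, x_land=94.077, impact vy=-8.526
  bounce: vy ← 0.57·8.526 = 4.860
Arc 4: start y=0.000, vy=4.860 → t=0.992, apex=1.205, x_land=103.797, impact vy=-4.860
  bounce: vy ← 0.57·4.860 = 2.770
Arc 5: start y=0.000, vy=2.770 → t=0.565, apex=0.391, x_land=109.337, impact vy=-2.770
  bounce: vy ← 0.57·2.770 = 1.579
Arc 6: start y=0.000, vy=1.579 → t=0.322, apex=0.127, x_land=112.494, impact vy=-1.579
  bounce: vy ← 0.57·1.579 = 0.900

1 4.807 35.132 47.111
2 3.053 11.414 77.026
3 1.740 3.709 94.077
4 0.992 1.205 103.797
5 0.565 0.391 109.337
6 0.322 0.127 112.494
final: 112.494 0.900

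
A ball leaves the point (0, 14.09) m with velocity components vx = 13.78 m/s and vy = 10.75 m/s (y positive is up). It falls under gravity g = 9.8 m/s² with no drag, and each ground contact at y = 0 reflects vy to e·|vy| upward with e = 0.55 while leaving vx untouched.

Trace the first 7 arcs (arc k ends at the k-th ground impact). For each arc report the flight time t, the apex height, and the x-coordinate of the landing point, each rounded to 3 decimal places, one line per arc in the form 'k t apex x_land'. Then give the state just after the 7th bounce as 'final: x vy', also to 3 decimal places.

Arc 1: start y=14.090, vy=10.750 → t=3.117, apex=19.986, x_land=42.946, impact vy=-19.792
  bounce: vy ← 0.55·19.792 = 10.886
Arc 2: start y=0.000, vy=10.886 → t=2.222, apex=6.046, x_land=73.559, impact vy=-10.886
  bounce: vy ← 0.55·10.886 = 5.987
Arc 3: start y=0.000, vy=5.987 → t=1.222, apex=1.829, x_land=90.396, impact vy=-5.987
  bounce: vy ← 0.55·5.987 = 3.293
Arc 4: start y=0.000, vy=3.293 → t=0.672, apex=0.553, x_land=99.657, impact vy=-3.293
  bounce: vy ← 0.55·3.293 = 1.811
Arc 5: start y=0.000, vy=1.811 → t=0.370, apex=0.167, x_land=104.750, impact vy=-1.811
  bounce: vy ← 0.55·1.811 = 0.996
Arc 6: start y=0.000, vy=0.996 → t=0.203, apex=0.051, x_land=107.551, impact vy=-0.996
  bounce: vy ← 0.55·0.996 = 0.548
Arc 7: start y=0.000, vy=0.548 → t=0.112, apex=0.015, x_land=109.092, impact vy=-0.548
  bounce: vy ← 0.55·0.548 = 0.301

1 3.117 19.986 42.946
2 2.222 6.046 73.559
3 1.222 1.829 90.396
4 0.672 0.553 99.657
5 0.370 0.167 104.750
6 0.203 0.051 107.551
7 0.112 0.015 109.092
final: 109.092 0.301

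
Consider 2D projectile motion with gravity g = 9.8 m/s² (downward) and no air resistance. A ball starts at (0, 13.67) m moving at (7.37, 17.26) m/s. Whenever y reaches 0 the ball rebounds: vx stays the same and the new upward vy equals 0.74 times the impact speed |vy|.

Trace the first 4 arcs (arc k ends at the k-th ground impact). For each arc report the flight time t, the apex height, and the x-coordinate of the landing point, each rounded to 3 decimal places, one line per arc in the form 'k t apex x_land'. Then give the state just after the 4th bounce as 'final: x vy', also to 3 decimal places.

Arc 1: start y=13.670, vy=17.260 → t=4.189, apex=28.869, x_land=30.869, impact vy=-23.787
  bounce: vy ← 0.74·23.787 = 17.603
Arc 2: start y=0.000, vy=17.603 → t=3.592, apex=15.809, x_land=57.345, impact vy=-17.603
  bounce: vy ← 0.74·17.603 = 13.026
Arc 3: start y=0.000, vy=13.026 → t=2.658, apex=8.657, x_land=76.937, impact vy=-13.026
  bounce: vy ← 0.74·13.026 = 9.639
Arc 4: start y=0.000, vy=9.639 → t=1.967, apex=4.741, x_land=91.435, impact vy=-9.639
  bounce: vy ← 0.74·9.639 = 7.133

1 4.189 28.869 30.869
2 3.592 15.809 57.345
3 2.658 8.657 76.937
4 1.967 4.741 91.435
final: 91.435 7.133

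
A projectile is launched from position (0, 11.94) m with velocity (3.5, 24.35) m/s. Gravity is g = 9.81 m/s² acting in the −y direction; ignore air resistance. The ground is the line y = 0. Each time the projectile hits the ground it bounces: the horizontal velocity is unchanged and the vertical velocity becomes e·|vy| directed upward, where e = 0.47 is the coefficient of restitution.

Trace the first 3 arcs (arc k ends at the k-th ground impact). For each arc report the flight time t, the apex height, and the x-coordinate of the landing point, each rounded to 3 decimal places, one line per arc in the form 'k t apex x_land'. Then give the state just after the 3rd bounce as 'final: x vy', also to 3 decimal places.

Arc 1: start y=11.940, vy=24.350 → t=5.414, apex=42.160, x_land=18.949, impact vy=-28.761
  bounce: vy ← 0.47·28.761 = 13.518
Arc 2: start y=0.000, vy=13.518 → t=2.756, apex=9.313, x_land=28.594, impact vy=-13.518
  bounce: vy ← 0.47·13.518 = 6.353
Arc 3: start y=0.000, vy=6.353 → t=1.295, apex=2.057, x_land=33.128, impact vy=-6.353
  bounce: vy ← 0.47·6.353 = 2.986

1 5.414 42.160 18.949
2 2.756 9.313 28.594
3 1.295 2.057 33.128
final: 33.128 2.986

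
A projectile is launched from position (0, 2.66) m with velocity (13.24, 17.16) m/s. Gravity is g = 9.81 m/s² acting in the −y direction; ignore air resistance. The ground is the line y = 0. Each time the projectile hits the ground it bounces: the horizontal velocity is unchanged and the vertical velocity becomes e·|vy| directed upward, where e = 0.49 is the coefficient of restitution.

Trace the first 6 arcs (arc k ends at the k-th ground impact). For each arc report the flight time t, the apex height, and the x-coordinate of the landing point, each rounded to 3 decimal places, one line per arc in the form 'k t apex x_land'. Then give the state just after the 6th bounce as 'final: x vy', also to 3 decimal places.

1 3.647 17.668 48.288
2 1.860 4.242 72.914
3 0.911 1.019 84.981
4 0.447 0.245 90.894
5 0.219 0.059 93.791
6 0.107 0.014 95.211
final: 95.211 0.258

Arc 1: start y=2.660, vy=17.160 → t=3.647, apex=17.668, x_land=48.288, impact vy=-18.619
  bounce: vy ← 0.49·18.619 = 9.123
Arc 2: start y=0.000, vy=9.123 → t=1.860, apex=4.242, x_land=72.914, impact vy=-9.123
  bounce: vy ← 0.49·9.123 = 4.470
Arc 3: start y=0.000, vy=4.470 → t=0.911, apex=1.019, x_land=84.981, impact vy=-4.470
  bounce: vy ← 0.49·4.470 = 2.190
Arc 4: start y=0.000, vy=2.190 → t=0.447, apex=0.245, x_land=90.894, impact vy=-2.190
  bounce: vy ← 0.49·2.190 = 1.073
Arc 5: start y=0.000, vy=1.073 → t=0.219, apex=0.059, x_land=93.791, impact vy=-1.073
  bounce: vy ← 0.49·1.073 = 0.526
Arc 6: start y=0.000, vy=0.526 → t=0.107, apex=0.014, x_land=95.211, impact vy=-0.526
  bounce: vy ← 0.49·0.526 = 0.258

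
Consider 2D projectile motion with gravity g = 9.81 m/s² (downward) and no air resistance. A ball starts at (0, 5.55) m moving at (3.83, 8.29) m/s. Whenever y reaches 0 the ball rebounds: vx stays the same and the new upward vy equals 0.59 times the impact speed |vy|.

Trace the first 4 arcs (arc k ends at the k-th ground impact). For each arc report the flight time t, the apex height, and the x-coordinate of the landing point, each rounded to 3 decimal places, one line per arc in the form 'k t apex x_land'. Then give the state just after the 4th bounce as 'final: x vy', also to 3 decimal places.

1 2.204 9.053 8.440
2 1.603 3.151 14.580
3 0.946 1.097 18.202
4 0.558 0.382 20.339
final: 20.339 1.615

Arc 1: start y=5.550, vy=8.290 → t=2.204, apex=9.053, x_land=8.440, impact vy=-13.327
  bounce: vy ← 0.59·13.327 = 7.863
Arc 2: start y=0.000, vy=7.863 → t=1.603, apex=3.151, x_land=14.580, impact vy=-7.863
  bounce: vy ← 0.59·7.863 = 4.639
Arc 3: start y=0.000, vy=4.639 → t=0.946, apex=1.097, x_land=18.202, impact vy=-4.639
  bounce: vy ← 0.59·4.639 = 2.737
Arc 4: start y=0.000, vy=2.737 → t=0.558, apex=0.382, x_land=20.339, impact vy=-2.737
  bounce: vy ← 0.59·2.737 = 1.615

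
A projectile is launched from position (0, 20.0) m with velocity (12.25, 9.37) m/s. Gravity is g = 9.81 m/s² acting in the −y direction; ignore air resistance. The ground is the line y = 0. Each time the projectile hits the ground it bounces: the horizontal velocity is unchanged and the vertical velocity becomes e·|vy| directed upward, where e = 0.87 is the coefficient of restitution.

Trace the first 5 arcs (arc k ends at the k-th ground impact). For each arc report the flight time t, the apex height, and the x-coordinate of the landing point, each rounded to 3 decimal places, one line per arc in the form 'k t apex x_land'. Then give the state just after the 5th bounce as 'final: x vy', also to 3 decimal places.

Arc 1: start y=20.000, vy=9.370 → t=3.189, apex=24.475, x_land=39.064, impact vy=-21.913
  bounce: vy ← 0.87·21.913 = 19.065
Arc 2: start y=0.000, vy=19.065 → t=3.887, apex=18.525, x_land=86.677, impact vy=-19.065
  bounce: vy ← 0.87·19.065 = 16.586
Arc 3: start y=0.000, vy=16.586 → t=3.381, apex=14.022, x_land=128.101, impact vy=-16.586
  bounce: vy ← 0.87·16.586 = 14.430
Arc 4: start y=0.000, vy=14.430 → t=2.942, apex=10.613, x_land=164.139, impact vy=-14.430
  bounce: vy ← 0.87·14.430 = 12.554
Arc 5: start y=0.000, vy=12.554 → t=2.559, apex=8.033, x_land=195.492, impact vy=-12.554
  bounce: vy ← 0.87·12.554 = 10.922

1 3.189 24.475 39.064
2 3.887 18.525 86.677
3 3.381 14.022 128.101
4 2.942 10.613 164.139
5 2.559 8.033 195.492
final: 195.492 10.922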